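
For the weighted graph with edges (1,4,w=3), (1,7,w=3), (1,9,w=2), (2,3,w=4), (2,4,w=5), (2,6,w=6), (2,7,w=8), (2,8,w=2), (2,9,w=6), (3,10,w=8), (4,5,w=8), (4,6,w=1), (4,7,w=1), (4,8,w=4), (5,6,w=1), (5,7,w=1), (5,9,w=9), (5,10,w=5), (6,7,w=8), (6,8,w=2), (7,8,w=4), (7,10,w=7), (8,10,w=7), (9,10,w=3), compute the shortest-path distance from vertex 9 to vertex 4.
5 (path: 9 -> 1 -> 4; weights 2 + 3 = 5)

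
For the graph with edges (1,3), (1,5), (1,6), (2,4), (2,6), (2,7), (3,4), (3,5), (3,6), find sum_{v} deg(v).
18 (handshake: sum of degrees = 2|E| = 2 x 9 = 18)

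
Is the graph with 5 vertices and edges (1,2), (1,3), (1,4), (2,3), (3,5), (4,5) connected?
Yes (BFS from 1 visits [1, 2, 3, 4, 5] — all 5 vertices reached)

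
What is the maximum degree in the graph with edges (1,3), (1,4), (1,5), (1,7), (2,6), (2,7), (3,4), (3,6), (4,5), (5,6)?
4 (attained at vertex 1)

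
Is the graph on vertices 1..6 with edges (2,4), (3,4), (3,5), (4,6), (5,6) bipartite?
Yes. Partition: {1, 2, 3, 6}, {4, 5}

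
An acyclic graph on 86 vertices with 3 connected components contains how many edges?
83 (Each of the 3 component trees on V_i vertices has V_i - 1 edges; summing gives V - C = 86 - 3 = 83)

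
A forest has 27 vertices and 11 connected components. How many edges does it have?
16 (Each of the 11 component trees on V_i vertices has V_i - 1 edges; summing gives V - C = 27 - 11 = 16)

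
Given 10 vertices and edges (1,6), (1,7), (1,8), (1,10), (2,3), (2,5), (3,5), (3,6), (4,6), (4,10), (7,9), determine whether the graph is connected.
Yes (BFS from 1 visits [1, 6, 7, 8, 10, 3, 4, 9, 2, 5] — all 10 vertices reached)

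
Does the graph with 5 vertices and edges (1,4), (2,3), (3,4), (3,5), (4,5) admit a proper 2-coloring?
No (odd cycle of length 3: 3 -> 4 -> 5 -> 3)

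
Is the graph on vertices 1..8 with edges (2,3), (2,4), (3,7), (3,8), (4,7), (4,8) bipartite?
Yes. Partition: {1, 2, 5, 6, 7, 8}, {3, 4}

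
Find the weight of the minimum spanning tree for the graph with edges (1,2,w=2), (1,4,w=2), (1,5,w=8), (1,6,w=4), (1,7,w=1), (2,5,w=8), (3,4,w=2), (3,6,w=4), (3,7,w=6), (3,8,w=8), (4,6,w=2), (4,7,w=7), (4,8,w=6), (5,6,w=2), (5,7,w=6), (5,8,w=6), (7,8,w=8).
17 (MST edges: (1,2,w=2), (1,4,w=2), (1,7,w=1), (3,4,w=2), (4,6,w=2), (4,8,w=6), (5,6,w=2); sum of weights 2 + 2 + 1 + 2 + 2 + 6 + 2 = 17)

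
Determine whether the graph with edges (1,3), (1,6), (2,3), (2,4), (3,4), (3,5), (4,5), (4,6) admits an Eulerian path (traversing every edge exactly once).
Yes — and in fact it has an Eulerian circuit (the graph is connected and all 6 vertices have even degree)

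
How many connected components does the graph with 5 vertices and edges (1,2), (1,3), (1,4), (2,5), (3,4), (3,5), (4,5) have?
1 (components: {1, 2, 3, 4, 5})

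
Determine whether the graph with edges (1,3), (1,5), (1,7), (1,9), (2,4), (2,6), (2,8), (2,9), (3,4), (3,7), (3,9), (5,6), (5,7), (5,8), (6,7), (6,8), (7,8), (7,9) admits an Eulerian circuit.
Yes (the graph is connected and all 9 vertices have even degree)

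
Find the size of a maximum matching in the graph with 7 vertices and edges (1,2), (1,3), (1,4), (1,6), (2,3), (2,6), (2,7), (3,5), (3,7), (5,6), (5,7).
3 (matching: (1,6), (2,7), (3,5); upper bound floor(n/2) = floor(7/2) = 3)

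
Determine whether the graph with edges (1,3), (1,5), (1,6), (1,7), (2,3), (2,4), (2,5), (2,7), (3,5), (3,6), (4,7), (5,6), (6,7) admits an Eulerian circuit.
Yes (the graph is connected and all 7 vertices have even degree)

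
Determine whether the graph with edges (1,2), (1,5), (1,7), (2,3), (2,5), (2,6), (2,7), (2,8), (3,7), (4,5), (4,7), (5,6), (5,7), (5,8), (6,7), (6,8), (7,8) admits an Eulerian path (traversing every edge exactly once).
Yes (the graph is connected and exactly 2 vertices have odd degree: {1, 7}; any Eulerian path must start and end at those)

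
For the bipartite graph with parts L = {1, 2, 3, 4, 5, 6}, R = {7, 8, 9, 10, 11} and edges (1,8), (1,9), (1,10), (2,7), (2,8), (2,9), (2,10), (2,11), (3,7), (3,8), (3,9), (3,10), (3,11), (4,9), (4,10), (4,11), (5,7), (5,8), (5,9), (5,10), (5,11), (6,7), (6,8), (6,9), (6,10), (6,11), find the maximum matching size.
5 (matching: (1,10), (2,11), (3,9), (5,8), (6,7); upper bound min(|L|,|R|) = min(6,5) = 5)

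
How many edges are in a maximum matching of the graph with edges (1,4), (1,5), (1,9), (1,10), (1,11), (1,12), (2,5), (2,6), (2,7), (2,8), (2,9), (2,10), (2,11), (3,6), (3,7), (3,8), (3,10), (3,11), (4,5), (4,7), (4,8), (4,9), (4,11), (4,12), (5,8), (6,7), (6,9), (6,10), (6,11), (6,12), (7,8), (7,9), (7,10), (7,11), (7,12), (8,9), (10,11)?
6 (matching: (1,5), (2,9), (3,7), (4,8), (6,12), (10,11); upper bound floor(n/2) = floor(12/2) = 6)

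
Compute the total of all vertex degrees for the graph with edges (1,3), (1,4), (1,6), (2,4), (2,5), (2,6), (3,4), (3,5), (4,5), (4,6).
20 (handshake: sum of degrees = 2|E| = 2 x 10 = 20)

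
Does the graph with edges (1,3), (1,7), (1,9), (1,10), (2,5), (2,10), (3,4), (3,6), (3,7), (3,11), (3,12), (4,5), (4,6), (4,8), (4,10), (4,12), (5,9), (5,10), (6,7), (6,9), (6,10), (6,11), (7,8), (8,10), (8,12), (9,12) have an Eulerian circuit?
Yes (the graph is connected and all 12 vertices have even degree)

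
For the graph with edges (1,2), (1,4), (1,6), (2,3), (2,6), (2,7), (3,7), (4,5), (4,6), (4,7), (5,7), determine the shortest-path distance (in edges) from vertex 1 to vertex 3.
2 (path: 1 -> 2 -> 3, 2 edges)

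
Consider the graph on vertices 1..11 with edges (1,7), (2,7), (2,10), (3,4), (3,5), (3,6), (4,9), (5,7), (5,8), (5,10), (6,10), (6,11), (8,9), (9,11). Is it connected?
Yes (BFS from 1 visits [1, 7, 2, 5, 10, 3, 8, 6, 4, 9, 11] — all 11 vertices reached)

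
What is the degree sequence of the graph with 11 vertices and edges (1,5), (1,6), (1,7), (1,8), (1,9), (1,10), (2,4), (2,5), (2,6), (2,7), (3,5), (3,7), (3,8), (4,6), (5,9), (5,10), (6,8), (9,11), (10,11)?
[6, 5, 4, 4, 3, 3, 3, 3, 3, 2, 2] (degrees: deg(1)=6, deg(2)=4, deg(3)=3, deg(4)=2, deg(5)=5, deg(6)=4, deg(7)=3, deg(8)=3, deg(9)=3, deg(10)=3, deg(11)=2)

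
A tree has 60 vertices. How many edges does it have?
59 (A tree on V vertices has V - 1 edges, so 60 - 1 = 59)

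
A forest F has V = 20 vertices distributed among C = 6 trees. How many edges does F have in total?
14 (Each of the 6 component trees on V_i vertices has V_i - 1 edges; summing gives V - C = 20 - 6 = 14)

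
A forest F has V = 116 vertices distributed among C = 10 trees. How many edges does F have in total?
106 (Each of the 10 component trees on V_i vertices has V_i - 1 edges; summing gives V - C = 116 - 10 = 106)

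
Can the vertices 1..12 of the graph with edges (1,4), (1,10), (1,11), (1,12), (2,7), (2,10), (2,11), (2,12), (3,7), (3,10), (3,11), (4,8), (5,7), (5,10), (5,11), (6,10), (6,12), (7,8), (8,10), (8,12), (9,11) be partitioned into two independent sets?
Yes. Partition: {1, 2, 3, 5, 6, 8, 9}, {4, 7, 10, 11, 12}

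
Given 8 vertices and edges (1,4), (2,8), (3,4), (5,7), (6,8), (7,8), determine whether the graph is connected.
No, it has 2 components: {1, 3, 4}, {2, 5, 6, 7, 8}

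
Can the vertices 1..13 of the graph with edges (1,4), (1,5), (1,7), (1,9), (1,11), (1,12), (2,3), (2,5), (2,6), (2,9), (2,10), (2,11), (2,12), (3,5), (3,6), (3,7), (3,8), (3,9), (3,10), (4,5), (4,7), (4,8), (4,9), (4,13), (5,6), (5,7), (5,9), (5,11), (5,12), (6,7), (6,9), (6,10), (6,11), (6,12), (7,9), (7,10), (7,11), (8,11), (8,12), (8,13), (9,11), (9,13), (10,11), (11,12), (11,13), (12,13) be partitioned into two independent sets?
No (odd cycle of length 3: 12 -> 1 -> 5 -> 12)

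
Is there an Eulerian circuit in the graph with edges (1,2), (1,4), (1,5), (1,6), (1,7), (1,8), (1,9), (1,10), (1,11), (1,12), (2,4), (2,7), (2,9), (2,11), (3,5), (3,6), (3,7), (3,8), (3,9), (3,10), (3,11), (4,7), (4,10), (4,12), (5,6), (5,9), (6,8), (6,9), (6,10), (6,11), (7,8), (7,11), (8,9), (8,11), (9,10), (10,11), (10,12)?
No (8 vertices have odd degree: {2, 3, 4, 6, 9, 10, 11, 12}; Eulerian circuit requires 0)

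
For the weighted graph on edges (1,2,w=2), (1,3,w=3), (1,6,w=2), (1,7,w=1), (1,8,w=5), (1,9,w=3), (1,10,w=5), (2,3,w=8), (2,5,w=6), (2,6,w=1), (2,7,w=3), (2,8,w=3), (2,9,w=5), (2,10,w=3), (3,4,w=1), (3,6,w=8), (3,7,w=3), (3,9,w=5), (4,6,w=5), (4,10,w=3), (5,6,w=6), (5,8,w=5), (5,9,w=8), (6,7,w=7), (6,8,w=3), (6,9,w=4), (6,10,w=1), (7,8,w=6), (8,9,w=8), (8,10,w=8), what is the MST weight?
20 (MST edges: (1,3,w=3), (1,6,w=2), (1,7,w=1), (1,9,w=3), (2,6,w=1), (2,8,w=3), (3,4,w=1), (5,8,w=5), (6,10,w=1); sum of weights 3 + 2 + 1 + 3 + 1 + 3 + 1 + 5 + 1 = 20)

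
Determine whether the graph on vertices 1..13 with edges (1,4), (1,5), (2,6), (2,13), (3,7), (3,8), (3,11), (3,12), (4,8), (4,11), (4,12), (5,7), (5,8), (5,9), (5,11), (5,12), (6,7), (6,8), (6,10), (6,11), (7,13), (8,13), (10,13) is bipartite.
Yes. Partition: {1, 2, 7, 8, 9, 10, 11, 12}, {3, 4, 5, 6, 13}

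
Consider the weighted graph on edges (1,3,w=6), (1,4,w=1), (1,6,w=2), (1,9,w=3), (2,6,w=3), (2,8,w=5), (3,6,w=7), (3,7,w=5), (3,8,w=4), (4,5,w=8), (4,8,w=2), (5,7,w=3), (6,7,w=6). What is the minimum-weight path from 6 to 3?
7 (path: 6 -> 3; weights 7 = 7)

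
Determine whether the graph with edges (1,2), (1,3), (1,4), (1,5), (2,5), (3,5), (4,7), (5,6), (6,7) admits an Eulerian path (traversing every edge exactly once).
Yes — and in fact it has an Eulerian circuit (the graph is connected and all 7 vertices have even degree)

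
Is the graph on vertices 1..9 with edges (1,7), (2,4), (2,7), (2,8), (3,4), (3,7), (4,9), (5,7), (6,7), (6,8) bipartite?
Yes. Partition: {1, 2, 3, 5, 6, 9}, {4, 7, 8}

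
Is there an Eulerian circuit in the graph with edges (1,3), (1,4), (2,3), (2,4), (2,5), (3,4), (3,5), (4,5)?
No (2 vertices have odd degree: {2, 5}; Eulerian circuit requires 0)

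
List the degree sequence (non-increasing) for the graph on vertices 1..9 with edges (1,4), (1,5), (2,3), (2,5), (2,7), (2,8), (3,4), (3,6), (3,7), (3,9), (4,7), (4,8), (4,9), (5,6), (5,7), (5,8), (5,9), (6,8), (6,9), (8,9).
[6, 5, 5, 5, 5, 4, 4, 4, 2] (degrees: deg(1)=2, deg(2)=4, deg(3)=5, deg(4)=5, deg(5)=6, deg(6)=4, deg(7)=4, deg(8)=5, deg(9)=5)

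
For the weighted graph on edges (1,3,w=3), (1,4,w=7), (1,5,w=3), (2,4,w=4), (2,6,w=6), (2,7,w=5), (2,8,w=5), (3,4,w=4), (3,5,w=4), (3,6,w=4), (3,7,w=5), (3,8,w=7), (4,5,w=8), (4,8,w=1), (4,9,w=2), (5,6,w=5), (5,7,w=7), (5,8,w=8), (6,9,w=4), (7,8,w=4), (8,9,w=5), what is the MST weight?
25 (MST edges: (1,3,w=3), (1,5,w=3), (2,4,w=4), (3,4,w=4), (3,6,w=4), (4,8,w=1), (4,9,w=2), (7,8,w=4); sum of weights 3 + 3 + 4 + 4 + 4 + 1 + 2 + 4 = 25)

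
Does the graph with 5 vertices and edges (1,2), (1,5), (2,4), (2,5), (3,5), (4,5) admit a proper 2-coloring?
No (odd cycle of length 3: 2 -> 1 -> 5 -> 2)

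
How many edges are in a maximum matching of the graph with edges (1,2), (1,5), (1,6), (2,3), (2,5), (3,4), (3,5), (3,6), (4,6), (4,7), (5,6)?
3 (matching: (2,5), (3,6), (4,7); upper bound floor(n/2) = floor(7/2) = 3)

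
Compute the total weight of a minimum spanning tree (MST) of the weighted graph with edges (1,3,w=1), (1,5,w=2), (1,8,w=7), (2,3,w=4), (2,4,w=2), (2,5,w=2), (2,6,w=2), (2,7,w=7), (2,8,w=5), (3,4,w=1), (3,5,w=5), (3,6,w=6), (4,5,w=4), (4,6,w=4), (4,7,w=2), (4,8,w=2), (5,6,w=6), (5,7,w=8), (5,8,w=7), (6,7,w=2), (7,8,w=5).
12 (MST edges: (1,3,w=1), (1,5,w=2), (2,4,w=2), (2,6,w=2), (3,4,w=1), (4,7,w=2), (4,8,w=2); sum of weights 1 + 2 + 2 + 2 + 1 + 2 + 2 = 12)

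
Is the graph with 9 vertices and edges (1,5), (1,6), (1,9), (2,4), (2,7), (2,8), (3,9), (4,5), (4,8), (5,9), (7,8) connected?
Yes (BFS from 1 visits [1, 5, 6, 9, 4, 3, 2, 8, 7] — all 9 vertices reached)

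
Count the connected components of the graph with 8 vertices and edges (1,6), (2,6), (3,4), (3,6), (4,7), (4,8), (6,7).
2 (components: {1, 2, 3, 4, 6, 7, 8}, {5})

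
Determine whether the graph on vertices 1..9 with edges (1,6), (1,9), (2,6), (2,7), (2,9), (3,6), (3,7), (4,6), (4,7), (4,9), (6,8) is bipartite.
Yes. Partition: {1, 2, 3, 4, 5, 8}, {6, 7, 9}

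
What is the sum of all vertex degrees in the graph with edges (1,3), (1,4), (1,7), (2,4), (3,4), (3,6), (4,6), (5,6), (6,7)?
18 (handshake: sum of degrees = 2|E| = 2 x 9 = 18)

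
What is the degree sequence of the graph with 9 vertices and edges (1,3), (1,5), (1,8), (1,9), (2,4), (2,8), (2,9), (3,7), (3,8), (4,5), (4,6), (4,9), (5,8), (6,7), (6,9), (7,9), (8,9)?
[6, 5, 4, 4, 3, 3, 3, 3, 3] (degrees: deg(1)=4, deg(2)=3, deg(3)=3, deg(4)=4, deg(5)=3, deg(6)=3, deg(7)=3, deg(8)=5, deg(9)=6)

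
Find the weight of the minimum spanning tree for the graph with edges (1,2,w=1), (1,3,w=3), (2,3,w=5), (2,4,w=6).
10 (MST edges: (1,2,w=1), (1,3,w=3), (2,4,w=6); sum of weights 1 + 3 + 6 = 10)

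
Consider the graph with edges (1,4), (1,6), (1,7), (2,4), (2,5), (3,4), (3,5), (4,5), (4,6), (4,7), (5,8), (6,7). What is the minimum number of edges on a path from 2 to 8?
2 (path: 2 -> 5 -> 8, 2 edges)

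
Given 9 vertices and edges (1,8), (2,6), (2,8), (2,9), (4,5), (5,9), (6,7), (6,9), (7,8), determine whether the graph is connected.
No, it has 2 components: {1, 2, 4, 5, 6, 7, 8, 9}, {3}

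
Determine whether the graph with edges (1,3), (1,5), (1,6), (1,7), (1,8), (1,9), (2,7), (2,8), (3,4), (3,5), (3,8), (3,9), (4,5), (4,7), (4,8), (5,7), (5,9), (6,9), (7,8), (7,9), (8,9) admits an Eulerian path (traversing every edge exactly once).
Yes (the graph is connected and exactly 2 vertices have odd degree: {3, 5}; any Eulerian path must start and end at those)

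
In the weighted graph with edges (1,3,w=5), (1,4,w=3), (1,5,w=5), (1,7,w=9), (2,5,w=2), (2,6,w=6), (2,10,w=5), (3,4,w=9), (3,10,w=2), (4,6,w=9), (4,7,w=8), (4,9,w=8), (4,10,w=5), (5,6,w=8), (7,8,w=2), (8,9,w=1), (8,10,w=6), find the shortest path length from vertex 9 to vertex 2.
12 (path: 9 -> 8 -> 10 -> 2; weights 1 + 6 + 5 = 12)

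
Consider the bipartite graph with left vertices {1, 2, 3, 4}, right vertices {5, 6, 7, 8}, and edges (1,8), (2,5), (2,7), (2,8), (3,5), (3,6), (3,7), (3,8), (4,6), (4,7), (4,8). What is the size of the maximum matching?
4 (matching: (1,8), (2,7), (3,5), (4,6); upper bound min(|L|,|R|) = min(4,4) = 4)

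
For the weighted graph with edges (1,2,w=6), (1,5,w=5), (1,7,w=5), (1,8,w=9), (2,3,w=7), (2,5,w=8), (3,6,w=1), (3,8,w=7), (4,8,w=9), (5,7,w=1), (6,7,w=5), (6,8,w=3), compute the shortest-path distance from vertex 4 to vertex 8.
9 (path: 4 -> 8; weights 9 = 9)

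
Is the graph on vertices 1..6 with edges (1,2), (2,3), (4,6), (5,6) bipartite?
Yes. Partition: {1, 3, 4, 5}, {2, 6}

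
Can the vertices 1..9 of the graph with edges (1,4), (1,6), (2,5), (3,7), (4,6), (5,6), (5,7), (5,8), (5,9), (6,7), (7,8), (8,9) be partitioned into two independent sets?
No (odd cycle of length 3: 6 -> 1 -> 4 -> 6)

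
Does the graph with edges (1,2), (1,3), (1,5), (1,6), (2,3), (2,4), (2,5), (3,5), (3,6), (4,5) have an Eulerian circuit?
Yes (the graph is connected and all 6 vertices have even degree)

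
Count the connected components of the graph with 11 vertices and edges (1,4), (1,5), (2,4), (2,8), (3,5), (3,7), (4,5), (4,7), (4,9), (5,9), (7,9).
4 (components: {1, 2, 3, 4, 5, 7, 8, 9}, {6}, {10}, {11})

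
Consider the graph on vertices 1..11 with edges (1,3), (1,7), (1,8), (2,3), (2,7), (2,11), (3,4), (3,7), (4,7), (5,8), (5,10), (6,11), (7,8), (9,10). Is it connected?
Yes (BFS from 1 visits [1, 3, 7, 8, 2, 4, 5, 11, 10, 6, 9] — all 11 vertices reached)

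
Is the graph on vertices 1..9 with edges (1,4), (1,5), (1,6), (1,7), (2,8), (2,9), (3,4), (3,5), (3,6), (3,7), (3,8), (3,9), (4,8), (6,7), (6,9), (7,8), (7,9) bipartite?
No (odd cycle of length 3: 7 -> 1 -> 6 -> 7)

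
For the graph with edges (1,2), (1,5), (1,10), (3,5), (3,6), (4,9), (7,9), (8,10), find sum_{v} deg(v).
16 (handshake: sum of degrees = 2|E| = 2 x 8 = 16)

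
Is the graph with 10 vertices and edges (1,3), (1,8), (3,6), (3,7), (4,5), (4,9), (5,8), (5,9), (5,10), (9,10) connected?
No, it has 2 components: {1, 3, 4, 5, 6, 7, 8, 9, 10}, {2}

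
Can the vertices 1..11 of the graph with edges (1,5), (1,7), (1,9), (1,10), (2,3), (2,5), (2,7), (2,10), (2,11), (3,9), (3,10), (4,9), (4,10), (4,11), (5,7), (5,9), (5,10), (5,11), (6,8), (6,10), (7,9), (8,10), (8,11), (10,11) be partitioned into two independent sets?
No (odd cycle of length 3: 10 -> 1 -> 5 -> 10)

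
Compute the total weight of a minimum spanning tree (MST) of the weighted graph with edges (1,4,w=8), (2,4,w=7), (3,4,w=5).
20 (MST edges: (1,4,w=8), (2,4,w=7), (3,4,w=5); sum of weights 8 + 7 + 5 = 20)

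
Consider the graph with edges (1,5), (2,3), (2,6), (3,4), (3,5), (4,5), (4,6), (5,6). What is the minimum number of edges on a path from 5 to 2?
2 (path: 5 -> 6 -> 2, 2 edges)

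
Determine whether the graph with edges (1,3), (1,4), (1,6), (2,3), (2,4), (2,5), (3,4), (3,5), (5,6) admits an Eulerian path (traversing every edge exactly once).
No (4 vertices have odd degree: {1, 2, 4, 5}; Eulerian path requires 0 or 2)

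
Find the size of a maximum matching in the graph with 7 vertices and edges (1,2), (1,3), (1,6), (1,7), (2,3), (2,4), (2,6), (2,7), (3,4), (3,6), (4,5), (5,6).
3 (matching: (2,7), (3,4), (5,6); upper bound floor(n/2) = floor(7/2) = 3)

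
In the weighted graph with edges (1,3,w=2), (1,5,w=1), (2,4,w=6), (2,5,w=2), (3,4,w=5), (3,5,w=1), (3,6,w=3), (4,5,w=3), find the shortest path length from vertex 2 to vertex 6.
6 (path: 2 -> 5 -> 3 -> 6; weights 2 + 1 + 3 = 6)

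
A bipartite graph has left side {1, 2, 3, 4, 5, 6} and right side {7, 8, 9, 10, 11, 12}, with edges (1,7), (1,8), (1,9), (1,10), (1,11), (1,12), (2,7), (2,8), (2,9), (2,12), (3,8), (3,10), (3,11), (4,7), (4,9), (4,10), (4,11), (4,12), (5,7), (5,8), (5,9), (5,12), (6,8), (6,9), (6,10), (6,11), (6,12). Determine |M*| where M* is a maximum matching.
6 (matching: (1,12), (2,9), (3,11), (4,10), (5,7), (6,8); upper bound min(|L|,|R|) = min(6,6) = 6)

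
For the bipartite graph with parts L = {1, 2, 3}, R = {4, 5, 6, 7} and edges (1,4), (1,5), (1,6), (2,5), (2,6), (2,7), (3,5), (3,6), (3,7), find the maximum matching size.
3 (matching: (1,6), (2,7), (3,5); upper bound min(|L|,|R|) = min(3,4) = 3)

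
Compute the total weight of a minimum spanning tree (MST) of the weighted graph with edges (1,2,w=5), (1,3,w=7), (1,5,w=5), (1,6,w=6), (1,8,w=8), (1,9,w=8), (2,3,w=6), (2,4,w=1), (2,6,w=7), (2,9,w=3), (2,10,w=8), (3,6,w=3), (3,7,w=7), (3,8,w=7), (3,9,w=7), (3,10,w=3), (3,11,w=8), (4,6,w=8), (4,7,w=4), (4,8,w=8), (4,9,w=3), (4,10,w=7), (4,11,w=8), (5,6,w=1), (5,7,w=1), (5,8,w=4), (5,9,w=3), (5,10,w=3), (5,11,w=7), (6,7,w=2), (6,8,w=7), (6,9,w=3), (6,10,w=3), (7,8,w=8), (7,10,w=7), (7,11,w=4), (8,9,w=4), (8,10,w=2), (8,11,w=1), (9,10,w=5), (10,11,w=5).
23 (MST edges: (1,2,w=5), (2,4,w=1), (2,9,w=3), (3,6,w=3), (3,10,w=3), (5,6,w=1), (5,7,w=1), (5,9,w=3), (8,10,w=2), (8,11,w=1); sum of weights 5 + 1 + 3 + 3 + 3 + 1 + 1 + 3 + 2 + 1 = 23)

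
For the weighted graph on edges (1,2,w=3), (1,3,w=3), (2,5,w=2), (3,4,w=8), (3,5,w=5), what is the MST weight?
16 (MST edges: (1,2,w=3), (1,3,w=3), (2,5,w=2), (3,4,w=8); sum of weights 3 + 3 + 2 + 8 = 16)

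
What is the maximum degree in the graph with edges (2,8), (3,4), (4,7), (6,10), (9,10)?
2 (attained at vertices 4, 10)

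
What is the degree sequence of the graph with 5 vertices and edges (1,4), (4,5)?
[2, 1, 1, 0, 0] (degrees: deg(1)=1, deg(2)=0, deg(3)=0, deg(4)=2, deg(5)=1)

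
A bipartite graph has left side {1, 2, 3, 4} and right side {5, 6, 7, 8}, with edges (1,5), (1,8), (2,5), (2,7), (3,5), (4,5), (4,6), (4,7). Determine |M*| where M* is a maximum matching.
4 (matching: (1,8), (2,7), (3,5), (4,6); upper bound min(|L|,|R|) = min(4,4) = 4)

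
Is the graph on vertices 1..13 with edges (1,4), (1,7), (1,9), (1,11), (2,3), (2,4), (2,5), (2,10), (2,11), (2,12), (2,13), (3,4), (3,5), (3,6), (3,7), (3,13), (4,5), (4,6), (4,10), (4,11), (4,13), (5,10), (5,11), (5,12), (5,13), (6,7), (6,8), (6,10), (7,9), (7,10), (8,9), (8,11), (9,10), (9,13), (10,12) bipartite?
No (odd cycle of length 3: 4 -> 1 -> 11 -> 4)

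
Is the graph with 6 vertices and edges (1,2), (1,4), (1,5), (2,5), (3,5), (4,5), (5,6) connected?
Yes (BFS from 1 visits [1, 2, 4, 5, 3, 6] — all 6 vertices reached)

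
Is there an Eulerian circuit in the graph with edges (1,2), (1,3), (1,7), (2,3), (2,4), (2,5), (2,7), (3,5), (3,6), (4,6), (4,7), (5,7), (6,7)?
No (6 vertices have odd degree: {1, 2, 4, 5, 6, 7}; Eulerian circuit requires 0)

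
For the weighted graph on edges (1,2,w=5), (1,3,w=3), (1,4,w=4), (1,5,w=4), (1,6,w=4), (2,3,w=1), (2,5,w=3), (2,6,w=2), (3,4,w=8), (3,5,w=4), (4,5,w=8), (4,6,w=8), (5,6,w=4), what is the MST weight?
13 (MST edges: (1,3,w=3), (1,4,w=4), (2,3,w=1), (2,5,w=3), (2,6,w=2); sum of weights 3 + 4 + 1 + 3 + 2 = 13)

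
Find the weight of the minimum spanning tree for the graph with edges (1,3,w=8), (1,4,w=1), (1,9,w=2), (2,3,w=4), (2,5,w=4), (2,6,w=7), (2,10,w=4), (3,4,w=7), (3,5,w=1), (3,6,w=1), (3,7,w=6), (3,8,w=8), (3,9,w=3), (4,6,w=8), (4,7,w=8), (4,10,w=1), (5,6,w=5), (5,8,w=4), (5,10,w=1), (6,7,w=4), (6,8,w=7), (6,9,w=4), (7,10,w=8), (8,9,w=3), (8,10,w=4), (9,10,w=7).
18 (MST edges: (1,4,w=1), (1,9,w=2), (2,3,w=4), (3,5,w=1), (3,6,w=1), (4,10,w=1), (5,10,w=1), (6,7,w=4), (8,9,w=3); sum of weights 1 + 2 + 4 + 1 + 1 + 1 + 1 + 4 + 3 = 18)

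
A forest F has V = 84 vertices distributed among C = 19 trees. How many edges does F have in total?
65 (Each of the 19 component trees on V_i vertices has V_i - 1 edges; summing gives V - C = 84 - 19 = 65)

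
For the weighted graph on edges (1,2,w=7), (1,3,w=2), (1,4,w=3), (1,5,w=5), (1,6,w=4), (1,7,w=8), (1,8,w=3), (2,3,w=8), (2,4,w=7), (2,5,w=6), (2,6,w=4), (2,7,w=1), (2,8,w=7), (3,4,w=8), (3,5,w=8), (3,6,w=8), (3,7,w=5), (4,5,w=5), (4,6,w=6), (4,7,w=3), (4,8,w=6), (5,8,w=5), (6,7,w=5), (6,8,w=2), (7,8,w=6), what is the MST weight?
19 (MST edges: (1,3,w=2), (1,4,w=3), (1,5,w=5), (1,8,w=3), (2,7,w=1), (4,7,w=3), (6,8,w=2); sum of weights 2 + 3 + 5 + 3 + 1 + 3 + 2 = 19)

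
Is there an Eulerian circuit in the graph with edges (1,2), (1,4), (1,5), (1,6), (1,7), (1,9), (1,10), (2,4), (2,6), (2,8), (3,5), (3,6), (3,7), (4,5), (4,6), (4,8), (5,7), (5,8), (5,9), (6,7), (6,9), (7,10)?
No (6 vertices have odd degree: {1, 3, 4, 7, 8, 9}; Eulerian circuit requires 0)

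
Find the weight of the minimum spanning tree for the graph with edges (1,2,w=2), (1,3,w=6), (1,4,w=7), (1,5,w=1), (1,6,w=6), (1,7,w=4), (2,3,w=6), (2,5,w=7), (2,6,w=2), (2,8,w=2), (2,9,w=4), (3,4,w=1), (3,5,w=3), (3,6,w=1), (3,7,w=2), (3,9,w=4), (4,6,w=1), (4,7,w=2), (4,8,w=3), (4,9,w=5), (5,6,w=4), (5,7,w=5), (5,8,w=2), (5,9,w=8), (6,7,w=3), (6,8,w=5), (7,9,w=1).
12 (MST edges: (1,2,w=2), (1,5,w=1), (2,6,w=2), (2,8,w=2), (3,4,w=1), (3,6,w=1), (3,7,w=2), (7,9,w=1); sum of weights 2 + 1 + 2 + 2 + 1 + 1 + 2 + 1 = 12)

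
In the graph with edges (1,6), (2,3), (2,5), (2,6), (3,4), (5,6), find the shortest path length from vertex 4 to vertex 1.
4 (path: 4 -> 3 -> 2 -> 6 -> 1, 4 edges)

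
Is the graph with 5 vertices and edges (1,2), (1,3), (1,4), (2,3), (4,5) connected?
Yes (BFS from 1 visits [1, 2, 3, 4, 5] — all 5 vertices reached)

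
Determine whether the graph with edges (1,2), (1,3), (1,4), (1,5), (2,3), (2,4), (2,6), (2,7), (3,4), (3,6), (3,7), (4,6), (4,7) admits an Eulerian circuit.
No (6 vertices have odd degree: {2, 3, 4, 5, 6, 7}; Eulerian circuit requires 0)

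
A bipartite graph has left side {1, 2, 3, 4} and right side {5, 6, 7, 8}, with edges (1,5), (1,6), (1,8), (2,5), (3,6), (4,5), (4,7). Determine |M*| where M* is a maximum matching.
4 (matching: (1,8), (2,5), (3,6), (4,7); upper bound min(|L|,|R|) = min(4,4) = 4)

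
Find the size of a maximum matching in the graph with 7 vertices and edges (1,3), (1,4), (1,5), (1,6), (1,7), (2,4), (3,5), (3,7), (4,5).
3 (matching: (1,6), (3,7), (4,5); upper bound floor(n/2) = floor(7/2) = 3)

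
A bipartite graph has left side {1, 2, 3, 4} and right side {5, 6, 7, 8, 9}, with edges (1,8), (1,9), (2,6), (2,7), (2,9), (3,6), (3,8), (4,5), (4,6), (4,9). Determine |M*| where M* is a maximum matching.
4 (matching: (1,9), (2,7), (3,8), (4,6); upper bound min(|L|,|R|) = min(4,5) = 4)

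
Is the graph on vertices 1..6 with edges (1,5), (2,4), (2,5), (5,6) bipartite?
Yes. Partition: {1, 2, 3, 6}, {4, 5}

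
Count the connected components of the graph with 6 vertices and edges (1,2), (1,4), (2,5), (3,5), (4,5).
2 (components: {1, 2, 3, 4, 5}, {6})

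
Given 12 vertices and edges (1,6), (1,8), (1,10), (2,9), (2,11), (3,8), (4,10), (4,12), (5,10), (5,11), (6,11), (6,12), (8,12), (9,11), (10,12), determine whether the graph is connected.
No, it has 2 components: {1, 2, 3, 4, 5, 6, 8, 9, 10, 11, 12}, {7}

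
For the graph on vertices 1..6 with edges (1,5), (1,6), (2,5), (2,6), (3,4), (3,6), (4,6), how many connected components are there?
1 (components: {1, 2, 3, 4, 5, 6})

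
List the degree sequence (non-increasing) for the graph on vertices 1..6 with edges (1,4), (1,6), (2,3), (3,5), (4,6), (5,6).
[3, 2, 2, 2, 2, 1] (degrees: deg(1)=2, deg(2)=1, deg(3)=2, deg(4)=2, deg(5)=2, deg(6)=3)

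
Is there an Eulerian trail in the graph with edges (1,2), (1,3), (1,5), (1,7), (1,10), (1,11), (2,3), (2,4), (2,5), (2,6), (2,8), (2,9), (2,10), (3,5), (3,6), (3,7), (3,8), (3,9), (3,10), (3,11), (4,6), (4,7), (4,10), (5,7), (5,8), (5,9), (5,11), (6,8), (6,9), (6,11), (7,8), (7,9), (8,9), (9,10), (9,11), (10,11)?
Yes (the graph is connected and exactly 2 vertices have odd degree: {3, 5}; any Eulerian path must start and end at those)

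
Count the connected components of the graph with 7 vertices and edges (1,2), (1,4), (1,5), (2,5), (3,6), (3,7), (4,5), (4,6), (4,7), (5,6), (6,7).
1 (components: {1, 2, 3, 4, 5, 6, 7})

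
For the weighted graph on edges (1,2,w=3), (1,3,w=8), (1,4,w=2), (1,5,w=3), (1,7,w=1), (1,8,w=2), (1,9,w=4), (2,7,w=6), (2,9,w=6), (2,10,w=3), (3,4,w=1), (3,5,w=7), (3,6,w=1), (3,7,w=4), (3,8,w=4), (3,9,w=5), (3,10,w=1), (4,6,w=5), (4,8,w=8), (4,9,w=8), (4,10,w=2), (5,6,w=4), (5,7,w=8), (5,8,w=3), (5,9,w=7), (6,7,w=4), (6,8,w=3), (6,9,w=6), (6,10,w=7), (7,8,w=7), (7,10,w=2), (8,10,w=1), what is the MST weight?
17 (MST edges: (1,2,w=3), (1,4,w=2), (1,5,w=3), (1,7,w=1), (1,9,w=4), (3,4,w=1), (3,6,w=1), (3,10,w=1), (8,10,w=1); sum of weights 3 + 2 + 3 + 1 + 4 + 1 + 1 + 1 + 1 = 17)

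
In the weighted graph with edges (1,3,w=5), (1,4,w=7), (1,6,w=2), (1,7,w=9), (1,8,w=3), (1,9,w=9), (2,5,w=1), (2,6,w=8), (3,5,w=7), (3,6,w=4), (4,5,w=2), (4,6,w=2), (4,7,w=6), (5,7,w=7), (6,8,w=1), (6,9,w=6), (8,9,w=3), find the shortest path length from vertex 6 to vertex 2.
5 (path: 6 -> 4 -> 5 -> 2; weights 2 + 2 + 1 = 5)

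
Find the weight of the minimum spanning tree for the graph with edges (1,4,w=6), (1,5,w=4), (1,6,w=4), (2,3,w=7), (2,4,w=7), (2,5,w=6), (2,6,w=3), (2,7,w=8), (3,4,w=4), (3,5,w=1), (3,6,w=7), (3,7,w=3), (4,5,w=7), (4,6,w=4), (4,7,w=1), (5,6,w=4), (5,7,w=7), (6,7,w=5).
16 (MST edges: (1,5,w=4), (1,6,w=4), (2,6,w=3), (3,5,w=1), (3,7,w=3), (4,7,w=1); sum of weights 4 + 4 + 3 + 1 + 3 + 1 = 16)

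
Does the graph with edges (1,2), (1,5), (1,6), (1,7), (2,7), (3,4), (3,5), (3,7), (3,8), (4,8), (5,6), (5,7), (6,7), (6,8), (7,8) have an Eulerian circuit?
Yes (the graph is connected and all 8 vertices have even degree)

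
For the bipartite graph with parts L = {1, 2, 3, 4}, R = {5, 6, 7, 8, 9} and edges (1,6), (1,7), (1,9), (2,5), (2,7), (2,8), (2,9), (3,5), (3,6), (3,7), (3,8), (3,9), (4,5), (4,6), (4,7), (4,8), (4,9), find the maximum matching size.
4 (matching: (1,9), (2,8), (3,7), (4,6); upper bound min(|L|,|R|) = min(4,5) = 4)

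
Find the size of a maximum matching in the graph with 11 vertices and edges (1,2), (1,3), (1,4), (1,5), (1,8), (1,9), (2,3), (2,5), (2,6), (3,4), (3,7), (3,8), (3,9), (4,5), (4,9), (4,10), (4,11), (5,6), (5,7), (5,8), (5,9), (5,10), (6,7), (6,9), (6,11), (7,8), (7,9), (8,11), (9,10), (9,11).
5 (matching: (1,5), (2,6), (4,11), (7,8), (9,10); upper bound floor(n/2) = floor(11/2) = 5)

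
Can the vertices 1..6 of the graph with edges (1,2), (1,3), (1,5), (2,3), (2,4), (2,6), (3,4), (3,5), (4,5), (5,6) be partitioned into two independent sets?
No (odd cycle of length 3: 3 -> 1 -> 2 -> 3)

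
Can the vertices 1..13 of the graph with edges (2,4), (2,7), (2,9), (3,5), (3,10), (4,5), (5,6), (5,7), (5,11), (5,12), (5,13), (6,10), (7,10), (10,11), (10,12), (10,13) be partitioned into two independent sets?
Yes. Partition: {1, 2, 5, 8, 10}, {3, 4, 6, 7, 9, 11, 12, 13}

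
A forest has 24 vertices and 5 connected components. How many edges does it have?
19 (Each of the 5 component trees on V_i vertices has V_i - 1 edges; summing gives V - C = 24 - 5 = 19)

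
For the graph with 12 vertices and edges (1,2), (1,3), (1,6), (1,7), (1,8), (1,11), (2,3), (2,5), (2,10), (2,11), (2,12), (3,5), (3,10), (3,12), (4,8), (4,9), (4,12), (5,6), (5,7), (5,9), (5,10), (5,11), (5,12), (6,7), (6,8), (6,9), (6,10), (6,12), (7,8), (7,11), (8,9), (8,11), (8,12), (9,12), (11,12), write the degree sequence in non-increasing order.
[8, 8, 7, 7, 6, 6, 6, 5, 5, 5, 4, 3] (degrees: deg(1)=6, deg(2)=6, deg(3)=5, deg(4)=3, deg(5)=8, deg(6)=7, deg(7)=5, deg(8)=7, deg(9)=5, deg(10)=4, deg(11)=6, deg(12)=8)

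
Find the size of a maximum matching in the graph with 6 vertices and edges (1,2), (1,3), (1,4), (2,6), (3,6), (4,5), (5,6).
3 (matching: (1,3), (2,6), (4,5); upper bound floor(n/2) = floor(6/2) = 3)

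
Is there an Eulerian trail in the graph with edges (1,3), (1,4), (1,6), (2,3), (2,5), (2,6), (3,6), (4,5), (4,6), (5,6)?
No (6 vertices have odd degree: {1, 2, 3, 4, 5, 6}; Eulerian path requires 0 or 2)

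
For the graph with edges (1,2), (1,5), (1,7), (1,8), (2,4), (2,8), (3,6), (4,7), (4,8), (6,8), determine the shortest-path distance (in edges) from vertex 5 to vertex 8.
2 (path: 5 -> 1 -> 8, 2 edges)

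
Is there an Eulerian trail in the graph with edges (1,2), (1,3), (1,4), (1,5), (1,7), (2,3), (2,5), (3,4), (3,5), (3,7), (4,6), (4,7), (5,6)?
No (4 vertices have odd degree: {1, 2, 3, 7}; Eulerian path requires 0 or 2)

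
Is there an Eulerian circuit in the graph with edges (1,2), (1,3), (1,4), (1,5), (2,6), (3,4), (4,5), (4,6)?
Yes (the graph is connected and all 6 vertices have even degree)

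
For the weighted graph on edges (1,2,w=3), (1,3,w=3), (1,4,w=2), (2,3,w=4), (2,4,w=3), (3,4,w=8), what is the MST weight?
8 (MST edges: (1,2,w=3), (1,3,w=3), (1,4,w=2); sum of weights 3 + 3 + 2 = 8)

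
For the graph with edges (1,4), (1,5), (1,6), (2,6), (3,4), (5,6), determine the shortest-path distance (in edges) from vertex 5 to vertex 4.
2 (path: 5 -> 1 -> 4, 2 edges)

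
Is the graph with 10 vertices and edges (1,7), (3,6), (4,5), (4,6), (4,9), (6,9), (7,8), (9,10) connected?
No, it has 3 components: {1, 7, 8}, {2}, {3, 4, 5, 6, 9, 10}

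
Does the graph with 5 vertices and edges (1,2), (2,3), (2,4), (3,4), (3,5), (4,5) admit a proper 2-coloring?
No (odd cycle of length 3: 4 -> 2 -> 3 -> 4)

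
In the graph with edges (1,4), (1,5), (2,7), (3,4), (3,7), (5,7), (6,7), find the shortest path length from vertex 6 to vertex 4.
3 (path: 6 -> 7 -> 3 -> 4, 3 edges)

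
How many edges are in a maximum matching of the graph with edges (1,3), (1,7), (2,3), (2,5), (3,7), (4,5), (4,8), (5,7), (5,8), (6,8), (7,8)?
4 (matching: (1,7), (2,3), (4,5), (6,8); upper bound floor(n/2) = floor(8/2) = 4)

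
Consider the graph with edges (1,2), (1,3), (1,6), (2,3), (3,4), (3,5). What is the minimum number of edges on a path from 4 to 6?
3 (path: 4 -> 3 -> 1 -> 6, 3 edges)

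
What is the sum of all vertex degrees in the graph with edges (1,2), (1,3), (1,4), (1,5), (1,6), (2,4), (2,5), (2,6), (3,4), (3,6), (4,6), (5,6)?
24 (handshake: sum of degrees = 2|E| = 2 x 12 = 24)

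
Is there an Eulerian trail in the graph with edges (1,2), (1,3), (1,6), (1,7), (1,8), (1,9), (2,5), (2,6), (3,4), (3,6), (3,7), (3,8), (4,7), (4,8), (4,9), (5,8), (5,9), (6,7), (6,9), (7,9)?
No (6 vertices have odd degree: {2, 3, 5, 6, 7, 9}; Eulerian path requires 0 or 2)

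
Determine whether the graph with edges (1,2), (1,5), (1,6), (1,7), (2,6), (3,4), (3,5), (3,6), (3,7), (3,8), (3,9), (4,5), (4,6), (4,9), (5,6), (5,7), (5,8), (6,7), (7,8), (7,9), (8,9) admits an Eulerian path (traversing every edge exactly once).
Yes — and in fact it has an Eulerian circuit (the graph is connected and all 9 vertices have even degree)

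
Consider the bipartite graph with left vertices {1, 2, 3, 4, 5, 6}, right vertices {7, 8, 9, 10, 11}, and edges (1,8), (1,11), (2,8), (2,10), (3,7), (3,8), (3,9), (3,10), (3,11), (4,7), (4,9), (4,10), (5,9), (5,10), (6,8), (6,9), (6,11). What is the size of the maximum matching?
5 (matching: (1,11), (2,10), (3,9), (4,7), (6,8); upper bound min(|L|,|R|) = min(6,5) = 5)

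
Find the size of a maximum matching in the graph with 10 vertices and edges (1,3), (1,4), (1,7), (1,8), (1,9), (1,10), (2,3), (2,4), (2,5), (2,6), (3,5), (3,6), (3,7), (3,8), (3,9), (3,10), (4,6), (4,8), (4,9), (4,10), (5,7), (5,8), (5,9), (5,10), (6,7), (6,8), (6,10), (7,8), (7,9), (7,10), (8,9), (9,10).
5 (matching: (1,8), (2,6), (3,5), (4,10), (7,9); upper bound floor(n/2) = floor(10/2) = 5)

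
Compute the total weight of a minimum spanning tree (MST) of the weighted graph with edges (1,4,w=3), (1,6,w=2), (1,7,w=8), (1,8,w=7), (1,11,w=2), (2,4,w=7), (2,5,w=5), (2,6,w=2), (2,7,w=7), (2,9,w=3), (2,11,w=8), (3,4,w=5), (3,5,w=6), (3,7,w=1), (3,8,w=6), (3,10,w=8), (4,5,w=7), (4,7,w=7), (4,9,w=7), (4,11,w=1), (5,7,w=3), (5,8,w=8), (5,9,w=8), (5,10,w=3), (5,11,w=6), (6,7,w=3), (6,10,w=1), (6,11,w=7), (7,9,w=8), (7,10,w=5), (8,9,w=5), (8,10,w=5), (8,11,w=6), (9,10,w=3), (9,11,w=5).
23 (MST edges: (1,6,w=2), (1,11,w=2), (2,6,w=2), (2,9,w=3), (3,7,w=1), (4,11,w=1), (5,7,w=3), (5,10,w=3), (6,10,w=1), (8,9,w=5); sum of weights 2 + 2 + 2 + 3 + 1 + 1 + 3 + 3 + 1 + 5 = 23)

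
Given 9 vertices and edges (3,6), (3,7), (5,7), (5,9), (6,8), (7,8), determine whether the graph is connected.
No, it has 4 components: {1}, {2}, {3, 5, 6, 7, 8, 9}, {4}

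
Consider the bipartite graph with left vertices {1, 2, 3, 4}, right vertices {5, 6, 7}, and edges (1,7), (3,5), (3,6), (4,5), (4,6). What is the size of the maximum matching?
3 (matching: (1,7), (3,6), (4,5); upper bound min(|L|,|R|) = min(4,3) = 3)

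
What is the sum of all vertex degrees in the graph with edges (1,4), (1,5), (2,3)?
6 (handshake: sum of degrees = 2|E| = 2 x 3 = 6)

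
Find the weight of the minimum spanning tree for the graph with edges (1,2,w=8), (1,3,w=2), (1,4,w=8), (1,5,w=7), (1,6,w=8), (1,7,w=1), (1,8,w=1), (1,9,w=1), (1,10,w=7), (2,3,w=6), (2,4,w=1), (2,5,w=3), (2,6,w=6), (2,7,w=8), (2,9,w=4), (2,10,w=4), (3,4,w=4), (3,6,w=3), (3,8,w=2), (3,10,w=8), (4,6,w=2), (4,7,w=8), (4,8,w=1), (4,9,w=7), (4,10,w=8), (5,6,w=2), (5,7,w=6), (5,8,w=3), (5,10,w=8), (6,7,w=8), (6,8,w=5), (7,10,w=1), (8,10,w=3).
12 (MST edges: (1,3,w=2), (1,7,w=1), (1,8,w=1), (1,9,w=1), (2,4,w=1), (4,6,w=2), (4,8,w=1), (5,6,w=2), (7,10,w=1); sum of weights 2 + 1 + 1 + 1 + 1 + 2 + 1 + 2 + 1 = 12)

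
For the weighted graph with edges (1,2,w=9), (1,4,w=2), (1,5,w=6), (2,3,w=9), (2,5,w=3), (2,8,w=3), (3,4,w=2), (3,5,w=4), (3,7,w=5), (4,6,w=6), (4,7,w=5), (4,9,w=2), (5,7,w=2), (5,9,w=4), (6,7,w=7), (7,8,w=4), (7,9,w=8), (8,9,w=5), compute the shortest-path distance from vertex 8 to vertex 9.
5 (path: 8 -> 9; weights 5 = 5)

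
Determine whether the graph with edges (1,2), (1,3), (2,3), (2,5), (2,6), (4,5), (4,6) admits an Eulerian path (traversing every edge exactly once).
Yes — and in fact it has an Eulerian circuit (the graph is connected and all 6 vertices have even degree)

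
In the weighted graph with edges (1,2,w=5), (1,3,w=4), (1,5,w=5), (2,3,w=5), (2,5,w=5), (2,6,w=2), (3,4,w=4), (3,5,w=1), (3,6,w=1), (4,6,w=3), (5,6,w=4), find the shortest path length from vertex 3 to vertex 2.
3 (path: 3 -> 6 -> 2; weights 1 + 2 = 3)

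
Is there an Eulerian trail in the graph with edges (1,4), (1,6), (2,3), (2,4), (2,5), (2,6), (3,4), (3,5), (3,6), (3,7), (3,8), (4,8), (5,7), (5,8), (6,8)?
Yes — and in fact it has an Eulerian circuit (the graph is connected and all 8 vertices have even degree)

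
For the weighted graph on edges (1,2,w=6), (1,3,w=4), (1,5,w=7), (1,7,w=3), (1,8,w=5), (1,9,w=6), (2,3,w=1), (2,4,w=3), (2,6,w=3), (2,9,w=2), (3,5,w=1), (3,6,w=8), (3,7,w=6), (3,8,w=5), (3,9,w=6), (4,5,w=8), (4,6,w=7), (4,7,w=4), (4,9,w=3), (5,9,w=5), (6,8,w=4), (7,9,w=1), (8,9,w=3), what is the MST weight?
17 (MST edges: (1,7,w=3), (2,3,w=1), (2,4,w=3), (2,6,w=3), (2,9,w=2), (3,5,w=1), (7,9,w=1), (8,9,w=3); sum of weights 3 + 1 + 3 + 3 + 2 + 1 + 1 + 3 = 17)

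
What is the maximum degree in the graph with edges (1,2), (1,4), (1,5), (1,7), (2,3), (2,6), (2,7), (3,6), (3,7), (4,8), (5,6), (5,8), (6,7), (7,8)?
5 (attained at vertex 7)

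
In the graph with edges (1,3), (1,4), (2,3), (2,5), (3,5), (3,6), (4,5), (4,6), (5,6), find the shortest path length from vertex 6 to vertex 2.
2 (path: 6 -> 3 -> 2, 2 edges)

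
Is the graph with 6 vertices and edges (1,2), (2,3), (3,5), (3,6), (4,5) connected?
Yes (BFS from 1 visits [1, 2, 3, 5, 6, 4] — all 6 vertices reached)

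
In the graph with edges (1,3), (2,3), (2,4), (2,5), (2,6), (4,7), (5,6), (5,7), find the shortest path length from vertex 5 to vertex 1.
3 (path: 5 -> 2 -> 3 -> 1, 3 edges)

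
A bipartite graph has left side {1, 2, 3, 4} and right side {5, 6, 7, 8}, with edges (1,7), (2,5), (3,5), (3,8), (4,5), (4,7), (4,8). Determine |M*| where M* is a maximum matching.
3 (matching: (1,7), (2,5), (3,8); upper bound min(|L|,|R|) = min(4,4) = 4)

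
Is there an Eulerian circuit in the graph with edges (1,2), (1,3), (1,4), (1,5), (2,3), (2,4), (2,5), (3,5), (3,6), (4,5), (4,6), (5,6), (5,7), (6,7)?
Yes (the graph is connected and all 7 vertices have even degree)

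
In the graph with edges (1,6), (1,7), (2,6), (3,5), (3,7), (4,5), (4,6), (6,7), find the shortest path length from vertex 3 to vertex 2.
3 (path: 3 -> 7 -> 6 -> 2, 3 edges)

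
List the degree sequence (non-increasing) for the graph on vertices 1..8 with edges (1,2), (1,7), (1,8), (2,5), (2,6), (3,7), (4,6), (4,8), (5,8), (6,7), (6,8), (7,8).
[5, 4, 4, 3, 3, 2, 2, 1] (degrees: deg(1)=3, deg(2)=3, deg(3)=1, deg(4)=2, deg(5)=2, deg(6)=4, deg(7)=4, deg(8)=5)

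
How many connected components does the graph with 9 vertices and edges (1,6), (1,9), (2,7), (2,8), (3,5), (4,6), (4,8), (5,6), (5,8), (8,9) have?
1 (components: {1, 2, 3, 4, 5, 6, 7, 8, 9})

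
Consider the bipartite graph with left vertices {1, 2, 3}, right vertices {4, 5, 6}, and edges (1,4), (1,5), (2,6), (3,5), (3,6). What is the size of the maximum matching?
3 (matching: (1,4), (2,6), (3,5); upper bound min(|L|,|R|) = min(3,3) = 3)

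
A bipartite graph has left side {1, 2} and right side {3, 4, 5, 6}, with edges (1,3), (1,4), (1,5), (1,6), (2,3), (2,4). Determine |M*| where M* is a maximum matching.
2 (matching: (1,6), (2,4); upper bound min(|L|,|R|) = min(2,4) = 2)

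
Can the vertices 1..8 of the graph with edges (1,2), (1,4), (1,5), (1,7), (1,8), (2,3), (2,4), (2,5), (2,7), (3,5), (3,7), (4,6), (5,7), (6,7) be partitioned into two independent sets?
No (odd cycle of length 3: 7 -> 1 -> 2 -> 7)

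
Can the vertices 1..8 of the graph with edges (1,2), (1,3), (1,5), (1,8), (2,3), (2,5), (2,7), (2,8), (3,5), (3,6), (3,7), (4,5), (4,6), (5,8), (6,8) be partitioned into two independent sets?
No (odd cycle of length 3: 5 -> 1 -> 8 -> 5)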